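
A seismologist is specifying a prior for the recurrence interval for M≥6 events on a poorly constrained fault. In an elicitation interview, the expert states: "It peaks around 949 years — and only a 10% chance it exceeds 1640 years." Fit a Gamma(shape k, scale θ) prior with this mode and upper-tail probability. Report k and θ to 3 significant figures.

k ≈ 7.34, θ ≈ 150

Gamma(k,θ) with k>1 has mode (k−1)θ, so θ = 949/(k−1).
Need P(X < 1640) = 0.9 with θ tied to k this way. Start at k = 2, θ = 949: P(X<1640) ≈ 0.515.
Too low — raise k to concentrate. Iterating converges to k ≈ 7.34.
Then θ = 949/(7.34−1) ≈ 150.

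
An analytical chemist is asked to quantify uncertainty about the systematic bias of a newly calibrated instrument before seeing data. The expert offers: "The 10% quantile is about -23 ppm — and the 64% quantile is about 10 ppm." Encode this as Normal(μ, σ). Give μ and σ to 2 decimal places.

The p-quantile of Normal(μ,σ) is μ + z_p·σ, with z_{0.1} = -1.282 and z_{0.64} = 0.3585.
Eliminate σ: μ = (z₂·x₁ − z₁·x₂)/(z₂ − z₁) = (0.3585·-23 − (-1.282)·10)/1.64 = 2.79.
Then σ = (x₂ − x₁)/(z₂ − z₁) = (10 − -23)/1.64 = 20.12.

μ = 2.79, σ = 20.12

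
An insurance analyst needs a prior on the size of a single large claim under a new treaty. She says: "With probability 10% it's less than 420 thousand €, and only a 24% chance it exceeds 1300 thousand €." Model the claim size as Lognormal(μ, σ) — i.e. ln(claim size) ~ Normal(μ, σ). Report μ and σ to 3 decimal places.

μ ≈ 6.769, σ ≈ 0.568

If T ~ Lognormal(μ,σ) then ln T ~ Normal(μ,σ), so the p-quantile of ln T is μ + z_p·σ.
ln(420) = 6.04 and ln(1300) = 7.17; z_{0.1} = -1.282, z_{0.76} = 0.7063.
σ = (7.17 − 6.04)/(0.7063 − (-1.282)) = 0.568.
μ = 6.04 − (-1.282)·0.568 = 6.769.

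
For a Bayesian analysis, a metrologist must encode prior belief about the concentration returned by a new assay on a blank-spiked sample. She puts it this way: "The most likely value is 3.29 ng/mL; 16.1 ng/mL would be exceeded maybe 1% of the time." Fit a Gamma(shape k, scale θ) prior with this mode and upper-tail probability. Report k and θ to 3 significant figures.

k ≈ 2.56, θ ≈ 2.1

Gamma(k,θ) with k>1 has mode (k−1)θ, so θ = 3.29/(k−1).
Need P(X < 16.1) = 0.99 with θ tied to k this way. Start at k = 2, θ = 3.29: P(X<16.1) ≈ 0.956.
Too low — raise k to concentrate. Iterating converges to k ≈ 2.56.
Then θ = 3.29/(2.56−1) ≈ 2.1.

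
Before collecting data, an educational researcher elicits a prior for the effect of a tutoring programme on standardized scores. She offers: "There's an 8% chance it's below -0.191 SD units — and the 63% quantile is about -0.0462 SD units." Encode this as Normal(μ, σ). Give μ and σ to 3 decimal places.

For Normal(μ,σ), the p-quantile is μ + z_p·σ. Here z_{0.08} = -1.405, z_{0.63} = 0.3319.
So -0.191 = μ − 1.405σ and -0.0462 = μ + 0.3319σ.
Subtracting: σ = (-0.0462 − -0.191)/(0.3319 − (-1.405)) = 0.083.
Then μ = -0.191 − (-1.405)·0.083 = -0.074.

μ = -0.074, σ = 0.083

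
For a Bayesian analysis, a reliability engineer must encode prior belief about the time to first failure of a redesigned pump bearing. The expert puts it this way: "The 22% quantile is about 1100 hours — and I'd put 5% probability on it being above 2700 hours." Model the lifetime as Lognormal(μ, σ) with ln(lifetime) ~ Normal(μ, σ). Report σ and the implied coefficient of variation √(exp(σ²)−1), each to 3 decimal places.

If T ~ Lognormal(μ,σ) then ln T ~ Normal(μ,σ), so the p-quantile of ln T is μ + z_p·σ.
ln(1100) = 7.003 and ln(2700) = 7.901; z_{0.22} = -0.7722, z_{0.95} = 1.645.
σ = (7.901 − 7.003)/(1.645 − (-0.7722)) = 0.372.
μ = 7.003 − (-0.7722)·0.372 = 7.290.
CV = √(exp(σ²)−1) = √(exp(0.1380)−1) = 0.385.

σ ≈ 0.372, CV ≈ 0.385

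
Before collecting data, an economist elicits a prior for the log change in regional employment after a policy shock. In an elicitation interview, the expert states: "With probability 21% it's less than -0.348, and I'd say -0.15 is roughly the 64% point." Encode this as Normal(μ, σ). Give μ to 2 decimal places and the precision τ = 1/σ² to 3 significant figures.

μ = -0.21, τ = 34.6

The p-quantile of Normal(μ,σ) is μ + z_p·σ, with z_{0.21} = -0.8064 and z_{0.64} = 0.3585.
Eliminate σ: μ = (z₂·x₁ − z₁·x₂)/(z₂ − z₁) = (0.3585·-0.348 − (-0.8064)·-0.15)/1.165 = -0.21.
Then σ = (x₂ − x₁)/(z₂ − z₁) = (-0.15 − -0.348)/1.165 = 0.17.
Precision τ = 1/σ² = 1/0.17² = 34.6.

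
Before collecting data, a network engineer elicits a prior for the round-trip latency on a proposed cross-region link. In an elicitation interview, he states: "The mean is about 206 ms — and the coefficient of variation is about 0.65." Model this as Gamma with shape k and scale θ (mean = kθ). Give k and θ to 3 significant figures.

For Gamma(k, scale θ): mean = kθ, variance = kθ², so CV = 1/√k.
CV = 0.65, hence k = 1/CV² = 2.37.
Then θ = mean/k = 206/2.37 = 87.

k ≈ 2.37, θ ≈ 87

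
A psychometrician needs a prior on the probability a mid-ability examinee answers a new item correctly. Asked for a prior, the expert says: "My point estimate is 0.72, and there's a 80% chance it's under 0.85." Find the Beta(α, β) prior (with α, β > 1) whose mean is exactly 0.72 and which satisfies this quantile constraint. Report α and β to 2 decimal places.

With mean 0.72 fixed, write α = 0.72s, β = 0.28s where s = α+β.
Need P(θ < 0.85) = 0.8 under Beta(0.72s, 0.28s). Normal approximation: (q−m)/√(m(1−m)/s) ≈ z_{0.8} = 0.842, so s ≈ 0.72·0.28·(0.842)²/(0.85−0.72)² = 8.4.
At s = 8.4: P(θ<0.85) ≈ 0.795. Adjusting to match 0.8 gives s ≈ 8.74.
So α = 0.72·8.74 ≈ 6.29, β = 0.28·8.74 ≈ 2.45.

α ≈ 6.29, β ≈ 2.45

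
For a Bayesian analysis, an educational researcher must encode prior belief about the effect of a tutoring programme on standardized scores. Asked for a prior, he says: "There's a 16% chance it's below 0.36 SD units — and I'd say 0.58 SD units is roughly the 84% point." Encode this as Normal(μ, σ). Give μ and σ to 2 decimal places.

μ = 0.47, σ = 0.11

The p-quantile of Normal(μ,σ) is μ + z_p·σ, with z_{0.16} = -0.9945 and z_{0.84} = 0.9945.
Eliminate σ: μ = (z₂·x₁ − z₁·x₂)/(z₂ − z₁) = (0.9945·0.36 − (-0.9945)·0.58)/1.989 = 0.47.
Then σ = (x₂ − x₁)/(z₂ − z₁) = (0.58 − 0.36)/1.989 = 0.11.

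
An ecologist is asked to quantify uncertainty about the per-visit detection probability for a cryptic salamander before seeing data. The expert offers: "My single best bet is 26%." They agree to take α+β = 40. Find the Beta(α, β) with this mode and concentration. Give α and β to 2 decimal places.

α = 10.88, β = 29.12

For α,β > 1 the Beta mode is (α−1)/(α+β−2). With α+β = 40, the mode is (α−1)/38.
Set (α−1)/38 = 0.26 → α = 1 + 0.26·38 = 10.88.
β = 40 − α = 29.12.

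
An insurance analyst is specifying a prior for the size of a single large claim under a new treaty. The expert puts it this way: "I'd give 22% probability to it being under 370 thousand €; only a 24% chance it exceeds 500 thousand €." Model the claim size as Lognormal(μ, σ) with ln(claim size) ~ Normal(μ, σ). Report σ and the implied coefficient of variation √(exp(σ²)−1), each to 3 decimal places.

σ ≈ 0.204, CV ≈ 0.206

If T ~ Lognormal(μ,σ) then ln T ~ Normal(μ,σ), so the p-quantile of ln T is μ + z_p·σ.
ln(370) = 5.914 and ln(500) = 6.215; z_{0.22} = -0.7722, z_{0.76} = 0.7063.
σ = (6.215 − 5.914)/(0.7063 − (-0.7722)) = 0.204.
μ = 5.914 − (-0.7722)·0.204 = 6.071.
CV = √(exp(σ²)−1) = √(exp(0.0415)−1) = 0.206.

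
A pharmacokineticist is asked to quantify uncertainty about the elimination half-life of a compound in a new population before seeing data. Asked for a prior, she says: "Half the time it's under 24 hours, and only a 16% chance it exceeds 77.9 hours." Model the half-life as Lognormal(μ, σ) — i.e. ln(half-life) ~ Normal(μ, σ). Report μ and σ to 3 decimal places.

If T ~ Lognormal(μ,σ) then ln T ~ Normal(μ,σ), so the p-quantile of ln T is μ + z_p·σ.
ln(24) = 3.178 and ln(77.9) = 4.355; z_{0.5} = 0, z_{0.84} = 0.9945.
σ = (4.355 − 3.178)/(0.9945 − (0)) = 1.184.
μ = 3.178 − (0)·1.184 = 3.178.

μ ≈ 3.178, σ ≈ 1.184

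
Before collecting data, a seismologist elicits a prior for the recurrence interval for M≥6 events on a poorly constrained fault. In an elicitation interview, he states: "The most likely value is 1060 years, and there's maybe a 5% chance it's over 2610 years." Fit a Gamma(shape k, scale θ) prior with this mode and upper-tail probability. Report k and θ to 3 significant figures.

Gamma(k,θ) with k>1 has mode (k−1)θ, so θ = 1060/(k−1).
Need P(X < 2610) = 0.95 with θ tied to k this way. Start at k = 2, θ = 1060: P(X<2610) ≈ 0.705.
Too low — raise k to concentrate. Iterating converges to k ≈ 4.35.
Then θ = 1060/(4.35−1) ≈ 316.

k ≈ 4.35, θ ≈ 316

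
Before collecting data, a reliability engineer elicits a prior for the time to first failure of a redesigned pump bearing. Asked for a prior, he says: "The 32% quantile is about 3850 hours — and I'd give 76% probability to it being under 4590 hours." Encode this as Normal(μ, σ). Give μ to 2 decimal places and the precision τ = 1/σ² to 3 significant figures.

μ = 4144.80, τ = 2.52e-06

For Normal(μ,σ), the p-quantile is μ + z_p·σ. Here z_{0.32} = -0.4677, z_{0.76} = 0.7063.
So 3850 = μ − 0.4677σ and 4590 = μ + 0.7063σ.
Subtracting: σ = (4590 − 3850)/(0.7063 − (-0.4677)) = 630.32.
Then μ = 3850 − (-0.4677)·630.32 = 4144.80.
Precision τ = 1/σ² = 1/630.3² = 2.52e-06.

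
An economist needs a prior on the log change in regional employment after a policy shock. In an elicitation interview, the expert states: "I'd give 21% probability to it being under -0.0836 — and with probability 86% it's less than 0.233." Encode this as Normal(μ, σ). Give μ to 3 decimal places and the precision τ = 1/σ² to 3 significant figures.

μ = 0.052, τ = 35.5

The p-quantile of Normal(μ,σ) is μ + z_p·σ, with z_{0.21} = -0.8064 and z_{0.86} = 1.08.
Eliminate σ: μ = (z₂·x₁ − z₁·x₂)/(z₂ − z₁) = (1.08·-0.0836 − (-0.8064)·0.233)/1.887 = 0.052.
Then σ = (x₂ − x₁)/(z₂ − z₁) = (0.233 − -0.0836)/1.887 = 0.168.
Precision τ = 1/σ² = 1/0.1678² = 35.5.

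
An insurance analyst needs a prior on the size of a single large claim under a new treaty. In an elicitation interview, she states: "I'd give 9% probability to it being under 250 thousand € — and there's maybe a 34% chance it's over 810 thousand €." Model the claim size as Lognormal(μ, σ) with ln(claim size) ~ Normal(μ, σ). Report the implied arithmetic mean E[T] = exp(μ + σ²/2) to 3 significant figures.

E[T] ≈ 769 thousand €

If T ~ Lognormal(μ,σ) then ln T ~ Normal(μ,σ), so the p-quantile of ln T is μ + z_p·σ.
ln(250) = 5.521 and ln(810) = 6.697; z_{0.09} = -1.341, z_{0.66} = 0.4125.
σ = (6.697 − 5.521)/(0.4125 − (-1.341)) = 0.671.
μ = 5.521 − (-1.341)·0.671 = 6.420.
E[T] = exp(μ + σ²/2) = exp(6.420 + 0.2248) = 769 thousand €.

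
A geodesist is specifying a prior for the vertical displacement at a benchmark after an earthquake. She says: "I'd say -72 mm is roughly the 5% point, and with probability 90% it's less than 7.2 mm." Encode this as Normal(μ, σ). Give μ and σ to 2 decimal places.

μ = -27.48, σ = 27.06

For Normal(μ,σ), the p-quantile is μ + z_p·σ. Here z_{0.05} = -1.645, z_{0.9} = 1.282.
So -72 = μ − 1.645σ and 7.2 = μ + 1.282σ.
Subtracting: σ = (7.2 − -72)/(1.282 − (-1.645)) = 27.06.
Then μ = -72 − (-1.645)·27.06 = -27.48.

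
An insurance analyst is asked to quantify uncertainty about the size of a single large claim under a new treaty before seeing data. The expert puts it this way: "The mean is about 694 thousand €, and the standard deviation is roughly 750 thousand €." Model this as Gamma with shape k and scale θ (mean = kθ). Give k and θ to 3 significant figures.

k ≈ 0.856, θ ≈ 811

For Gamma(k, scale θ): mean = kθ, variance = kθ², so CV = 1/√k.
CV = SD/mean = 750/694 = 1.081, hence k = 1/CV² = 0.856.
Then θ = mean/k = 694/0.856 = 811.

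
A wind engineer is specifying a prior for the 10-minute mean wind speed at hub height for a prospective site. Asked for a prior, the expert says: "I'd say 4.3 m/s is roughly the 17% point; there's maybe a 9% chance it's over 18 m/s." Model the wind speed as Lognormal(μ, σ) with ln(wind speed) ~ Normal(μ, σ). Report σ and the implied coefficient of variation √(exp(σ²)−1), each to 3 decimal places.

If T ~ Lognormal(μ,σ) then ln T ~ Normal(μ,σ), so the p-quantile of ln T is μ + z_p·σ.
ln(4.3) = 1.459 and ln(18) = 2.89; z_{0.17} = -0.9542, z_{0.91} = 1.341.
σ = (2.89 − 1.459)/(1.341 − (-0.9542)) = 0.624.
μ = 1.459 − (-0.9542)·0.624 = 2.054.
CV = √(exp(σ²)−1) = √(exp(0.3892)−1) = 0.690.

σ ≈ 0.624, CV ≈ 0.690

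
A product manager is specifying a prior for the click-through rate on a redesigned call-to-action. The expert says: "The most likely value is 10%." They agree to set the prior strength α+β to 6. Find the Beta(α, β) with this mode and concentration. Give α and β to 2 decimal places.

α = 1.40, β = 4.60

For α,β > 1 the Beta mode is (α−1)/(α+β−2). With α+β = 6, the mode is (α−1)/4.
Set (α−1)/4 = 0.1 → α = 1 + 0.1·4 = 1.40.
β = 6 − α = 4.60.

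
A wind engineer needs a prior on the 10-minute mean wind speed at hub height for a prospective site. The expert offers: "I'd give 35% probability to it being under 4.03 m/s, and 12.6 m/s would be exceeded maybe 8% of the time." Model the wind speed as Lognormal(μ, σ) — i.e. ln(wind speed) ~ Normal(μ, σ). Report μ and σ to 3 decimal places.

μ ≈ 1.639, σ ≈ 0.637

If T ~ Lognormal(μ,σ) then ln T ~ Normal(μ,σ), so the p-quantile of ln T is μ + z_p·σ.
ln(4.03) = 1.394 and ln(12.6) = 2.534; z_{0.35} = -0.3853, z_{0.92} = 1.405.
σ = (2.534 − 1.394)/(1.405 − (-0.3853)) = 0.637.
μ = 1.394 − (-0.3853)·0.637 = 1.639.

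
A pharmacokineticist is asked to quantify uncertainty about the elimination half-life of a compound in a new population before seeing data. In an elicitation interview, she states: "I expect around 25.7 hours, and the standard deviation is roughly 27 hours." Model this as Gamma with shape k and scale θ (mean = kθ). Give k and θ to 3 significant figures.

k ≈ 0.906, θ ≈ 28.4

For Gamma(k, scale θ): mean = kθ, variance = kθ², so CV = 1/√k.
CV = SD/mean = 27/25.7 = 1.051, hence k = 1/CV² = 0.906.
Then θ = mean/k = 25.7/0.906 = 28.4.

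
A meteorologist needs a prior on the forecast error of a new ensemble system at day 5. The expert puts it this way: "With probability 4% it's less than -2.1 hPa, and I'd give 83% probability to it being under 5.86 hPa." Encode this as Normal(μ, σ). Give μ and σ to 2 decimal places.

μ = 3.05, σ = 2.94

For Normal(μ,σ), the p-quantile is μ + z_p·σ. Here z_{0.04} = -1.751, z_{0.83} = 0.9542.
So -2.1 = μ − 1.751σ and 5.86 = μ + 0.9542σ.
Subtracting: σ = (5.86 − -2.1)/(0.9542 − (-1.751)) = 2.94.
Then μ = -2.1 − (-1.751)·2.94 = 3.05.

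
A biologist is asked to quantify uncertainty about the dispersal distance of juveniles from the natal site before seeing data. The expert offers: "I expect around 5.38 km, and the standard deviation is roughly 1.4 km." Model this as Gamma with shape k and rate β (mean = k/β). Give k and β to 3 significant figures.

For Gamma(k, rate β): mean = k/β, variance = k/β², so CV = 1/√k.
CV = SD/mean = 1.4/5.38 = 0.2602, hence k = 1/CV² = 14.8.
Then β = k/mean = 14.8/5.38 = 2.74.

k ≈ 14.8, β ≈ 2.74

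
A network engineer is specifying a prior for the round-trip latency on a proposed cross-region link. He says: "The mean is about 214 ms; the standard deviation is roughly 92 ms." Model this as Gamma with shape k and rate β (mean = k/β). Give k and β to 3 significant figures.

For Gamma(k, rate β): mean = k/β, variance = k/β², so CV = 1/√k.
CV = SD/mean = 92/214 = 0.4299, hence k = 1/CV² = 5.41.
Then β = k/mean = 5.41/214 = 0.0253.

k ≈ 5.41, β ≈ 0.0253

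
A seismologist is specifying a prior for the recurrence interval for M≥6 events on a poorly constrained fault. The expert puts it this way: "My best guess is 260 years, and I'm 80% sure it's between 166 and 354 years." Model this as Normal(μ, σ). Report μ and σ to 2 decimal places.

μ = 260.00, σ = 73.35

A symmetric 80% interval runs μ ± z·σ with z = 1.282.
Half-width = 94, so σ = 94/1.282 = 73.35.
μ is the stated best guess, 260.00.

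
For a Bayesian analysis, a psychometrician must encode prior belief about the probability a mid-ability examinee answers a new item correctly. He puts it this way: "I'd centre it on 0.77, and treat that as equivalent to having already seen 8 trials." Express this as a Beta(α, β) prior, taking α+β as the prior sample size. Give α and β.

α = 6.16, β = 1.84

Under the effective-sample-size interpretation, Beta(α, β) has prior mean α/(α+β) and prior sample size α+β.
So α+β = 8 and α/(α+β) = 0.77, giving α = 0.77·8 = 6.16 and β = 8 − 6.16 = 1.84.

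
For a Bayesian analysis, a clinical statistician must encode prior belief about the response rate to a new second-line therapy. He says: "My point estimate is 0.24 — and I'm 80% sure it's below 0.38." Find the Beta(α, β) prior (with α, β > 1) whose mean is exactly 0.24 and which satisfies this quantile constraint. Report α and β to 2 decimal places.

α ≈ 1.33, β ≈ 4.20

With mean 0.24 fixed, write α = 0.24s, β = 0.76s where s = α+β.
Need P(θ < 0.38) = 0.8 under Beta(0.24s, 0.76s). Normal approximation: (q−m)/√(m(1−m)/s) ≈ z_{0.8} = 0.842, so s ≈ 0.24·0.76·(0.842)²/(0.38−0.24)² = 6.6.
At s = 6.6: P(θ<0.38) ≈ 0.814. Adjusting to match 0.8 gives s ≈ 5.53.
So α = 0.24·5.53 ≈ 1.33, β = 0.76·5.53 ≈ 4.20.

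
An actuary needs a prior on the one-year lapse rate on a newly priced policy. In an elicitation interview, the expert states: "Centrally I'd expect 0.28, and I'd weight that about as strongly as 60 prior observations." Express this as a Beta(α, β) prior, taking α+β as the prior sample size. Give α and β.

α = 16.8, β = 43.2

Under the effective-sample-size interpretation, Beta(α, β) has prior mean α/(α+β) and prior sample size α+β.
So α+β = 60 and α/(α+β) = 0.28, giving α = 0.28·60 = 16.8 and β = 60 − 16.8 = 43.2.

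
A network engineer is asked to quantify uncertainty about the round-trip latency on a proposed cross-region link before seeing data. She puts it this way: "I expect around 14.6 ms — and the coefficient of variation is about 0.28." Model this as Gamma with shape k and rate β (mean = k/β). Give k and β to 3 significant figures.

k ≈ 12.8, β ≈ 0.874

For Gamma(k, rate β): mean = k/β, variance = k/β², so CV = 1/√k.
CV = 0.28, hence k = 1/CV² = 12.8.
Then β = k/mean = 12.8/14.6 = 0.874.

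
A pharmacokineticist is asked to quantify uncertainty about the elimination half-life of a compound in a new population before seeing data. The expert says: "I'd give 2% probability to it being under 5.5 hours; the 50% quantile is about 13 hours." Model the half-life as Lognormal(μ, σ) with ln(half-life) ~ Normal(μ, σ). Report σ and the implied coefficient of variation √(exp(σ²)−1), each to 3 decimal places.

σ ≈ 0.419, CV ≈ 0.438

If T ~ Lognormal(μ,σ) then ln T ~ Normal(μ,σ), so the p-quantile of ln T is μ + z_p·σ.
ln(5.5) = 1.705 and ln(13) = 2.565; z_{0.02} = -2.054, z_{0.5} = 0.
σ = (2.565 − 1.705)/(0 − (-2.054)) = 0.419.
μ = 1.705 − (-2.054)·0.419 = 2.565.
CV = √(exp(σ²)−1) = √(exp(0.1754)−1) = 0.438.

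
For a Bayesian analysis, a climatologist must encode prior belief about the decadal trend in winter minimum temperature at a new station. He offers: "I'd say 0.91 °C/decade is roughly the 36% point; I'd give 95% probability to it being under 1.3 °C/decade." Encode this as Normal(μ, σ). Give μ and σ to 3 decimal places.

μ = 0.980, σ = 0.195

The p-quantile of Normal(μ,σ) is μ + z_p·σ, with z_{0.36} = -0.3585 and z_{0.95} = 1.645.
Eliminate σ: μ = (z₂·x₁ − z₁·x₂)/(z₂ − z₁) = (1.645·0.91 − (-0.3585)·1.3)/2.003 = 0.980.
Then σ = (x₂ − x₁)/(z₂ − z₁) = (1.3 − 0.91)/2.003 = 0.195.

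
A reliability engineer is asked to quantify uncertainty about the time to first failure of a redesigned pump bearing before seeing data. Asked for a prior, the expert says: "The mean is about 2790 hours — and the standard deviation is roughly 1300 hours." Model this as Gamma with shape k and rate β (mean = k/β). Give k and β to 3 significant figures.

For Gamma(k, rate β): mean = k/β, variance = k/β², so CV = 1/√k.
CV = SD/mean = 1300/2790 = 0.4659, hence k = 1/CV² = 4.61.
Then β = k/mean = 4.61/2790 = 0.00165.

k ≈ 4.61, β ≈ 0.00165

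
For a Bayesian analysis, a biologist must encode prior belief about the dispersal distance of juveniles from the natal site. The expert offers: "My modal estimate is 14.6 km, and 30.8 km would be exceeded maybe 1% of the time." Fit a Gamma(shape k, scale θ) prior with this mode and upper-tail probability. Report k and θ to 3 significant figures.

Gamma(k,θ) with k>1 has mode (k−1)θ, so θ = 14.6/(k−1).
Need P(X < 30.8) = 0.99 with θ tied to k this way. Start at k = 2, θ = 14.6: P(X<30.8) ≈ 0.623.
Too low — raise k to concentrate. Iterating converges to k ≈ 9.72.
Then θ = 14.6/(9.72−1) ≈ 1.67.

k ≈ 9.72, θ ≈ 1.67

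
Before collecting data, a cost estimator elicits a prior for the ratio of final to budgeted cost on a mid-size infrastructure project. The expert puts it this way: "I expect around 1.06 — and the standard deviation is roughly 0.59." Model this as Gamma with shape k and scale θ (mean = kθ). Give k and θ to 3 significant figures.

k ≈ 3.23, θ ≈ 0.328

For Gamma(k, scale θ): mean = kθ, variance = kθ², so CV = 1/√k.
CV = SD/mean = 0.59/1.06 = 0.5566, hence k = 1/CV² = 3.23.
Then θ = mean/k = 1.06/3.23 = 0.328.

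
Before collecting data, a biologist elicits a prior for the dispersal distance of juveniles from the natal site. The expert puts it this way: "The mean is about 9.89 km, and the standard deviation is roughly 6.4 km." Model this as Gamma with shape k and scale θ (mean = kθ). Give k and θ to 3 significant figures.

For Gamma(k, scale θ): mean = kθ, variance = kθ², so CV = 1/√k.
CV = SD/mean = 6.4/9.89 = 0.6471, hence k = 1/CV² = 2.39.
Then θ = mean/k = 9.89/2.39 = 4.14.

k ≈ 2.39, θ ≈ 4.14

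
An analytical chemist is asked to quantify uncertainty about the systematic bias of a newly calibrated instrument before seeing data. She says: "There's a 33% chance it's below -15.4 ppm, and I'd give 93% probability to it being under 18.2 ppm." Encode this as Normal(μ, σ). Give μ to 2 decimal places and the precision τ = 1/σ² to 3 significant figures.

For Normal(μ,σ), the p-quantile is μ + z_p·σ. Here z_{0.33} = -0.4399, z_{0.93} = 1.476.
So -15.4 = μ − 0.4399σ and 18.2 = μ + 1.476σ.
Subtracting: σ = (18.2 − -15.4)/(1.476 − (-0.4399)) = 17.54.
Then μ = -15.4 − (-0.4399)·17.54 = -7.68.
Precision τ = 1/σ² = 1/17.54² = 0.00325.

μ = -7.68, τ = 0.00325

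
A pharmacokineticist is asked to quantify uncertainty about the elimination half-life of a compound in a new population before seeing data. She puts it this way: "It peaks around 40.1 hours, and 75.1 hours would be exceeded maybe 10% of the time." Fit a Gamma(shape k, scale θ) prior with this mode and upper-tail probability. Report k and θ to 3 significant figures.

k ≈ 5.85, θ ≈ 8.27

Gamma(k,θ) with k>1 has mode (k−1)θ, so θ = 40.1/(k−1).
Need P(X < 75.1) = 0.9 with θ tied to k this way. Start at k = 2, θ = 40.1: P(X<75.1) ≈ 0.558.
Too low — raise k to concentrate. Iterating converges to k ≈ 5.85.
Then θ = 40.1/(5.85−1) ≈ 8.27.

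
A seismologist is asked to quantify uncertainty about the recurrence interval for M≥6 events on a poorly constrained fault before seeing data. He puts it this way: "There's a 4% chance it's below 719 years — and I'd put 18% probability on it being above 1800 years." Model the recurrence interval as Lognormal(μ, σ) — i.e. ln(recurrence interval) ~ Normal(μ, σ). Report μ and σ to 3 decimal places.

μ ≈ 7.180, σ ≈ 0.344

If T ~ Lognormal(μ,σ) then ln T ~ Normal(μ,σ), so the p-quantile of ln T is μ + z_p·σ.
ln(719) = 6.578 and ln(1800) = 7.496; z_{0.04} = -1.751, z_{0.82} = 0.9154.
σ = (7.496 − 6.578)/(0.9154 − (-1.751)) = 0.344.
μ = 6.578 − (-1.751)·0.344 = 7.180.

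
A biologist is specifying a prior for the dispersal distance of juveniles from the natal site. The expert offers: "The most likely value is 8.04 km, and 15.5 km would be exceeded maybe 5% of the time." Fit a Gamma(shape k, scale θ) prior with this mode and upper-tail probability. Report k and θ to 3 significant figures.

Gamma(k,θ) with k>1 has mode (k−1)θ, so θ = 8.04/(k−1).
Need P(X < 15.5) = 0.95 with θ tied to k this way. Start at k = 2, θ = 8.04: P(X<15.5) ≈ 0.574.
Too low — raise k to concentrate. Iterating converges to k ≈ 7.45.
Then θ = 8.04/(7.45−1) ≈ 1.25.

k ≈ 7.45, θ ≈ 1.25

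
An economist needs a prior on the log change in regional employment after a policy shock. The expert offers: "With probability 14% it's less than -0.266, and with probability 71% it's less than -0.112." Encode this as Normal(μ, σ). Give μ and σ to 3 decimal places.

μ = -0.164, σ = 0.094

The p-quantile of Normal(μ,σ) is μ + z_p·σ, with z_{0.14} = -1.08 and z_{0.71} = 0.5534.
Eliminate σ: μ = (z₂·x₁ − z₁·x₂)/(z₂ − z₁) = (0.5534·-0.266 − (-1.08)·-0.112)/1.634 = -0.164.
Then σ = (x₂ − x₁)/(z₂ − z₁) = (-0.112 − -0.266)/1.634 = 0.094.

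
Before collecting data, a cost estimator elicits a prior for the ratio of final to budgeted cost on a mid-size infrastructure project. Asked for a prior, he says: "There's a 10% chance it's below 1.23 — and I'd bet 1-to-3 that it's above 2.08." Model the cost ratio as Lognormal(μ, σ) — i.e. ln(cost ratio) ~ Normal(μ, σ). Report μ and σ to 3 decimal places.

μ ≈ 0.551, σ ≈ 0.269

If T ~ Lognormal(μ,σ) then ln T ~ Normal(μ,σ), so the p-quantile of ln T is μ + z_p·σ.
ln(1.23) = 0.207 and ln(2.08) = 0.7324; z_{0.1} = -1.282, z_{0.75} = 0.6745.
σ = (0.7324 − 0.207)/(0.6745 − (-1.282)) = 0.269.
μ = 0.207 − (-1.282)·0.269 = 0.551.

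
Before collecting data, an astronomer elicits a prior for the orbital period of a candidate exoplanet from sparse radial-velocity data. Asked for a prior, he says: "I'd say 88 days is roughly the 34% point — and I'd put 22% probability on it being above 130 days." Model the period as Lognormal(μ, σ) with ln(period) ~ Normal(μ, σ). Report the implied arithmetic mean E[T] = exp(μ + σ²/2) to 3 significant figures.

E[T] ≈ 106 days

If T ~ Lognormal(μ,σ) then ln T ~ Normal(μ,σ), so the p-quantile of ln T is μ + z_p·σ.
ln(88) = 4.477 and ln(130) = 4.868; z_{0.34} = -0.4125, z_{0.78} = 0.7722.
σ = (4.868 − 4.477)/(0.7722 − (-0.4125)) = 0.329.
μ = 4.477 − (-0.4125)·0.329 = 4.613.
E[T] = exp(μ + σ²/2) = exp(4.613 + 0.0542) = 106 days.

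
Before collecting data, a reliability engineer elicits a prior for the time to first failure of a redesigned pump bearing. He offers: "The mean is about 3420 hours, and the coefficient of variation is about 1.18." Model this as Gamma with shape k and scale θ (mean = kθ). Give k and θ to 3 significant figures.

k ≈ 0.718, θ ≈ 4760

For Gamma(k, scale θ): mean = kθ, variance = kθ², so CV = 1/√k.
CV = 1.18, hence k = 1/CV² = 0.718.
Then θ = mean/k = 3420/0.718 = 4760.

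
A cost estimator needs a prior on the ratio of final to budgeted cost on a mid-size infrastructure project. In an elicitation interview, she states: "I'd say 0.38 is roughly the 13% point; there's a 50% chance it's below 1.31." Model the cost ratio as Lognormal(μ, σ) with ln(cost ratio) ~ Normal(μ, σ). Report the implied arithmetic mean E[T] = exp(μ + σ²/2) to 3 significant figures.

If T ~ Lognormal(μ,σ) then ln T ~ Normal(μ,σ), so the p-quantile of ln T is μ + z_p·σ.
ln(0.38) = -0.9676 and ln(1.31) = 0.27; z_{0.13} = -1.126, z_{0.5} = 0.
σ = (0.27 − -0.9676)/(0 − (-1.126)) = 1.099.
μ = -0.9676 − (-1.126)·1.099 = 0.270.
E[T] = exp(μ + σ²/2) = exp(0.270 + 0.6036) = 2.4.

E[T] ≈ 2.4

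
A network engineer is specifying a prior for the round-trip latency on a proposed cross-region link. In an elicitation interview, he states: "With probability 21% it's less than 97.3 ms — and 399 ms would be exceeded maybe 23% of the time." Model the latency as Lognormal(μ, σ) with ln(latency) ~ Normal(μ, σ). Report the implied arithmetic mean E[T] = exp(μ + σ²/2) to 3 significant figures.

If T ~ Lognormal(μ,σ) then ln T ~ Normal(μ,σ), so the p-quantile of ln T is μ + z_p·σ.
ln(97.3) = 4.578 and ln(399) = 5.989; z_{0.21} = -0.8064, z_{0.77} = 0.7388.
σ = (5.989 − 4.578)/(0.7388 − (-0.8064)) = 0.913.
μ = 4.578 − (-0.8064)·0.913 = 5.314.
E[T] = exp(μ + σ²/2) = exp(5.314 + 0.4170) = 308 ms.

E[T] ≈ 308 ms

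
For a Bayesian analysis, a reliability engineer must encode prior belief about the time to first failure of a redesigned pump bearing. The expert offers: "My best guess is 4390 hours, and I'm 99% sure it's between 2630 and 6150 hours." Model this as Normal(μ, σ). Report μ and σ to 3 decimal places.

μ = 4390.000, σ = 683.275

A symmetric 99% interval runs μ ± z·σ with z = 2.576.
Half-width = 1760, so σ = 1760/2.576 = 683.275.
μ is the stated best guess, 4390.000.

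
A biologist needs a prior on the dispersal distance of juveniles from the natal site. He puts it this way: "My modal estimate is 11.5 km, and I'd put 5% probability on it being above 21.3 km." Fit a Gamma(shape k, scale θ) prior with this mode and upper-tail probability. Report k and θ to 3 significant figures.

k ≈ 8.33, θ ≈ 1.57

Gamma(k,θ) with k>1 has mode (k−1)θ, so θ = 11.5/(k−1).
Need P(X < 21.3) = 0.95 with θ tied to k this way. Start at k = 2, θ = 11.5: P(X<21.3) ≈ 0.553.
Too low — raise k to concentrate. Iterating converges to k ≈ 8.33.
Then θ = 11.5/(8.33−1) ≈ 1.57.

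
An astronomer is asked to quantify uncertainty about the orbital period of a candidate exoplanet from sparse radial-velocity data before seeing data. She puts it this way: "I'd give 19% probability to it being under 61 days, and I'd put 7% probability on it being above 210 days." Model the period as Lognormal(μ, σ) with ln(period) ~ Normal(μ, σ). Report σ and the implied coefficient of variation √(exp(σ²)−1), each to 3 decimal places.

σ ≈ 0.525, CV ≈ 0.564

If T ~ Lognormal(μ,σ) then ln T ~ Normal(μ,σ), so the p-quantile of ln T is μ + z_p·σ.
ln(61) = 4.111 and ln(210) = 5.347; z_{0.19} = -0.8779, z_{0.93} = 1.476.
σ = (5.347 − 4.111)/(1.476 − (-0.8779)) = 0.525.
μ = 4.111 − (-0.8779)·0.525 = 4.572.
CV = √(exp(σ²)−1) = √(exp(0.2759)−1) = 0.564.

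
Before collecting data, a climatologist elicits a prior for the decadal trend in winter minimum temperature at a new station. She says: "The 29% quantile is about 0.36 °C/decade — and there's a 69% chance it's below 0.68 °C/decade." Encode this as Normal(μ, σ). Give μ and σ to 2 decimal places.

μ = 0.53, σ = 0.30

The p-quantile of Normal(μ,σ) is μ + z_p·σ, with z_{0.29} = -0.5534 and z_{0.69} = 0.4959.
Eliminate σ: μ = (z₂·x₁ − z₁·x₂)/(z₂ − z₁) = (0.4959·0.36 − (-0.5534)·0.68)/1.049 = 0.53.
Then σ = (x₂ − x₁)/(z₂ − z₁) = (0.68 − 0.36)/1.049 = 0.30.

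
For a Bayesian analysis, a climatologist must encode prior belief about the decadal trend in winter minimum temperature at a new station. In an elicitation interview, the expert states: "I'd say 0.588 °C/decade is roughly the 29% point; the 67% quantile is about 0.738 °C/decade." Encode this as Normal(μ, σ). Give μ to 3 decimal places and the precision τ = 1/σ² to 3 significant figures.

μ = 0.672, τ = 43.9

For Normal(μ,σ), the p-quantile is μ + z_p·σ. Here z_{0.29} = -0.5534, z_{0.67} = 0.4399.
So 0.588 = μ − 0.5534σ and 0.738 = μ + 0.4399σ.
Subtracting: σ = (0.738 − 0.588)/(0.4399 − (-0.5534)) = 0.151.
Then μ = 0.588 − (-0.5534)·0.151 = 0.672.
Precision τ = 1/σ² = 1/0.151² = 43.9.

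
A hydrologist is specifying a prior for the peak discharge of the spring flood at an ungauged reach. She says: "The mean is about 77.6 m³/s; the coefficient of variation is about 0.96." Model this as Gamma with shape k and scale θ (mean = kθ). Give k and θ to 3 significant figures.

For Gamma(k, scale θ): mean = kθ, variance = kθ², so CV = 1/√k.
CV = 0.96, hence k = 1/CV² = 1.09.
Then θ = mean/k = 77.6/1.09 = 71.5.

k ≈ 1.09, θ ≈ 71.5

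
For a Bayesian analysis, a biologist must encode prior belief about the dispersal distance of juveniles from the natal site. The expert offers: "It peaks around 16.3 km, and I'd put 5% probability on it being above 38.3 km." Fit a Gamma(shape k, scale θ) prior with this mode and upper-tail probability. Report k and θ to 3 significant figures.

Gamma(k,θ) with k>1 has mode (k−1)θ, so θ = 16.3/(k−1).
Need P(X < 38.3) = 0.95 with θ tied to k this way. Start at k = 2, θ = 16.3: P(X<38.3) ≈ 0.680.
Too low — raise k to concentrate. Iterating converges to k ≈ 4.75.
Then θ = 16.3/(4.75−1) ≈ 4.35.

k ≈ 4.75, θ ≈ 4.35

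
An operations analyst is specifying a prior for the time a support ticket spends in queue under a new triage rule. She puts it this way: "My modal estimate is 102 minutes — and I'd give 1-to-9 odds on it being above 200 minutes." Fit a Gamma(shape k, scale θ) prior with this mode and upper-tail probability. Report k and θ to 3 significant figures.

k ≈ 5.22, θ ≈ 24.1

Gamma(k,θ) with k>1 has mode (k−1)θ, so θ = 102/(k−1).
Need P(X < 200) = 0.9 with θ tied to k this way. Start at k = 2, θ = 102: P(X<200) ≈ 0.583.
Too low — raise k to concentrate. Iterating converges to k ≈ 5.22.
Then θ = 102/(5.22−1) ≈ 24.1.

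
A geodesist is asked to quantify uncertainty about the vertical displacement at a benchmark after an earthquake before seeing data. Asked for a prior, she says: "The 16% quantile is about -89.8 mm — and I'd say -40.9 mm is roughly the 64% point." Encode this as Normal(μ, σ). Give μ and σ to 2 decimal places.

For Normal(μ,σ), the p-quantile is μ + z_p·σ. Here z_{0.16} = -0.9945, z_{0.64} = 0.3585.
So -89.8 = μ − 0.9945σ and -40.9 = μ + 0.3585σ.
Subtracting: σ = (-40.9 − -89.8)/(0.3585 − (-0.9945)) = 36.14.
Then μ = -89.8 − (-0.9945)·36.14 = -53.86.

μ = -53.86, σ = 36.14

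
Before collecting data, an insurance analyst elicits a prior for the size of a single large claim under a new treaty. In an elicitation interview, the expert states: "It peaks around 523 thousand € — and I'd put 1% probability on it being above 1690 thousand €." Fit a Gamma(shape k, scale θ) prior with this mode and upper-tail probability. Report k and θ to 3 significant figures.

Gamma(k,θ) with k>1 has mode (k−1)θ, so θ = 523/(k−1).
Need P(X < 1690) = 0.99 with θ tied to k this way. Start at k = 2, θ = 523: P(X<1690) ≈ 0.833.
Too low — raise k to concentrate. Iterating converges to k ≈ 4.21.
Then θ = 523/(4.21−1) ≈ 163.

k ≈ 4.21, θ ≈ 163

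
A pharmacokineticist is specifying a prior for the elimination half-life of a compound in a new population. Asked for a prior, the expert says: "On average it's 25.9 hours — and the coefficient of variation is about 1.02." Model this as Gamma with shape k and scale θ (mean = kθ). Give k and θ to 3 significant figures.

k ≈ 0.961, θ ≈ 26.9

For Gamma(k, scale θ): mean = kθ, variance = kθ², so CV = 1/√k.
CV = 1.02, hence k = 1/CV² = 0.961.
Then θ = mean/k = 25.9/0.961 = 26.9.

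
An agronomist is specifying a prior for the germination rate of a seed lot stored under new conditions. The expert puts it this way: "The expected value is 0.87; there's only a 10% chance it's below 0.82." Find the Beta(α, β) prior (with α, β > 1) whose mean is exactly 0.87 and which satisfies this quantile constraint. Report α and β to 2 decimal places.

With mean 0.87 fixed, write α = 0.87s, β = 0.13s where s = α+β.
Need P(θ < 0.82) = 0.1 under Beta(0.87s, 0.13s). Normal approximation: (q−m)/√(m(1−m)/s) ≈ z_{0.1} = -1.28, so s ≈ 0.87·0.13·(-1.28)²/(0.82−0.87)² = 74.3.
At s = 74.3: P(θ<0.82) ≈ 0.106. Adjusting to match 0.1 gives s ≈ 78.96.
So α = 0.87·78.96 ≈ 68.69, β = 0.13·78.96 ≈ 10.26.

α ≈ 68.69, β ≈ 10.26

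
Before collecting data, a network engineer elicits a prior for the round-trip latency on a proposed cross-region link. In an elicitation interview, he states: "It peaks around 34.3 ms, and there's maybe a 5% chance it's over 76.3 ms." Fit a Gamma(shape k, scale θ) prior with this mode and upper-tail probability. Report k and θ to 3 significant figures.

k ≈ 5.3, θ ≈ 7.98

Gamma(k,θ) with k>1 has mode (k−1)θ, so θ = 34.3/(k−1).
Need P(X < 76.3) = 0.95 with θ tied to k this way. Start at k = 2, θ = 34.3: P(X<76.3) ≈ 0.651.
Too low — raise k to concentrate. Iterating converges to k ≈ 5.3.
Then θ = 34.3/(5.3−1) ≈ 7.98.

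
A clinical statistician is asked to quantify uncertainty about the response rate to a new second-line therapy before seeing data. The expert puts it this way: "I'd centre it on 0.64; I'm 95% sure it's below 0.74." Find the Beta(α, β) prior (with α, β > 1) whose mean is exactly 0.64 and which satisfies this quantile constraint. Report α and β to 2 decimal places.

With mean 0.64 fixed, write α = 0.64s, β = 0.36s where s = α+β.
Need P(θ < 0.74) = 0.95 under Beta(0.64s, 0.36s). Normal approximation: (q−m)/√(m(1−m)/s) ≈ z_{0.95} = 1.64, so s ≈ 0.64·0.36·(1.64)²/(0.74−0.64)² = 62.3.
At s = 62.3: P(θ<0.74) ≈ 0.956. Adjusting to match 0.95 gives s ≈ 58.08.
So α = 0.64·58.08 ≈ 37.17, β = 0.36·58.08 ≈ 20.91.

α ≈ 37.17, β ≈ 20.91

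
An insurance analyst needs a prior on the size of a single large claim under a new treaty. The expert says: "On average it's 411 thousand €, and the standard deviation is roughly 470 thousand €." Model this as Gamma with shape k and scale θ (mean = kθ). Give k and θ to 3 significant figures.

k ≈ 0.765, θ ≈ 537

For Gamma(k, scale θ): mean = kθ, variance = kθ², so CV = 1/√k.
CV = SD/mean = 470/411 = 1.144, hence k = 1/CV² = 0.765.
Then θ = mean/k = 411/0.765 = 537.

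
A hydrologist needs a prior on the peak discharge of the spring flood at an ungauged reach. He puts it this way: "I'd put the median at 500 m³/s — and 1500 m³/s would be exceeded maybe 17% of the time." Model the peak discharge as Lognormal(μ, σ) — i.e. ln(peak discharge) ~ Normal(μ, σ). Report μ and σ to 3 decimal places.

If T ~ Lognormal(μ,σ) then ln T ~ Normal(μ,σ), so the p-quantile of ln T is μ + z_p·σ.
ln(500) = 6.215 and ln(1500) = 7.313; z_{0.5} = 0, z_{0.83} = 0.9542.
σ = (7.313 − 6.215)/(0.9542 − (0)) = 1.151.
μ = 6.215 − (0)·1.151 = 6.215.

μ ≈ 6.215, σ ≈ 1.151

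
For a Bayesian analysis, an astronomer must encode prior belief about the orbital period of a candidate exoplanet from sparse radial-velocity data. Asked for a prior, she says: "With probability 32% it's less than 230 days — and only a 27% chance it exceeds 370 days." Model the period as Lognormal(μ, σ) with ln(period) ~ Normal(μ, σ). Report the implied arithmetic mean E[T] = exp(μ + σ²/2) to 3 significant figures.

If T ~ Lognormal(μ,σ) then ln T ~ Normal(μ,σ), so the p-quantile of ln T is μ + z_p·σ.
ln(230) = 5.438 and ln(370) = 5.914; z_{0.32} = -0.4677, z_{0.73} = 0.6128.
σ = (5.914 − 5.438)/(0.6128 − (-0.4677)) = 0.440.
μ = 5.438 − (-0.4677)·0.440 = 5.644.
E[T] = exp(μ + σ²/2) = exp(5.644 + 0.0968) = 311 days.

E[T] ≈ 311 days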